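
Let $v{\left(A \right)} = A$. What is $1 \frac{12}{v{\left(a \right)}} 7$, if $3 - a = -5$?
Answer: $\frac{21}{2} \approx 10.5$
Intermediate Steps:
$a = 8$ ($a = 3 - -5 = 3 + 5 = 8$)
$1 \frac{12}{v{\left(a \right)}} 7 = 1 \cdot \frac{12}{8} \cdot 7 = 1 \cdot 12 \cdot \frac{1}{8} \cdot 7 = 1 \cdot \frac{3}{2} \cdot 7 = \frac{3}{2} \cdot 7 = \frac{21}{2}$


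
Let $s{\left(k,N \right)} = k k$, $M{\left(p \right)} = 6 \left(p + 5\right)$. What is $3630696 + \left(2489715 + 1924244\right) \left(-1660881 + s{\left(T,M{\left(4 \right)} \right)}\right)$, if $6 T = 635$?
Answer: $- \frac{262138233640813}{36} \approx -7.2816 \cdot 10^{12}$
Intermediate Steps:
$T = \frac{635}{6}$ ($T = \frac{1}{6} \cdot 635 = \frac{635}{6} \approx 105.83$)
$M{\left(p \right)} = 30 + 6 p$ ($M{\left(p \right)} = 6 \left(5 + p\right) = 30 + 6 p$)
$s{\left(k,N \right)} = k^{2}$
$3630696 + \left(2489715 + 1924244\right) \left(-1660881 + s{\left(T,M{\left(4 \right)} \right)}\right) = 3630696 + \left(2489715 + 1924244\right) \left(-1660881 + \left(\frac{635}{6}\right)^{2}\right) = 3630696 + 4413959 \left(-1660881 + \frac{403225}{36}\right) = 3630696 + 4413959 \left(- \frac{59388491}{36}\right) = 3630696 - \frac{262138364345869}{36} = - \frac{262138233640813}{36}$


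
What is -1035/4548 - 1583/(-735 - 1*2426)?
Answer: 1309283/4792076 ≈ 0.27322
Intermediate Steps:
-1035/4548 - 1583/(-735 - 1*2426) = -1035*1/4548 - 1583/(-735 - 2426) = -345/1516 - 1583/(-3161) = -345/1516 - 1583*(-1/3161) = -345/1516 + 1583/3161 = 1309283/4792076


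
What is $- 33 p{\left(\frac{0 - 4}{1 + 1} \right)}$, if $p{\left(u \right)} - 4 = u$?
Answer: $-66$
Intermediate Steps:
$p{\left(u \right)} = 4 + u$
$- 33 p{\left(\frac{0 - 4}{1 + 1} \right)} = - 33 \left(4 + \frac{0 - 4}{1 + 1}\right) = - 33 \left(4 - \frac{4}{2}\right) = - 33 \left(4 - 2\right) = \left(-33\right) 2 = -66$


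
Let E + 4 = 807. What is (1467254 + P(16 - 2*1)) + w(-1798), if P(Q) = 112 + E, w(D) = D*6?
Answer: 1457381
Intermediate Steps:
E = 803 (E = -4 + 807 = 803)
w(D) = 6*D
P(Q) = 915 (P(Q) = 112 + 803 = 915)
(1467254 + P(16 - 2*1)) + w(-1798) = (1467254 + 915) + 6*(-1798) = 1468169 - 10788 = 1457381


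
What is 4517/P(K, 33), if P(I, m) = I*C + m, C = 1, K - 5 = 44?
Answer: 4517/82 ≈ 55.085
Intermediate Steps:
K = 49 (K = 5 + 44 = 49)
P(I, m) = I + m (P(I, m) = I*1 + m = I + m)
4517/P(K, 33) = 4517/(49 + 33) = 4517/82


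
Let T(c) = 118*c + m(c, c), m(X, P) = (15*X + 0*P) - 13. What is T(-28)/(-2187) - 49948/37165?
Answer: 29649329/81279855 ≈ 0.36478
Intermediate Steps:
m(X, P) = -13 + 15*X (m(X, P) = (15*X + 0) - 13 = 15*X - 13 = -13 + 15*X)
T(c) = -13 + 133*c (T(c) = 118*c + (-13 + 15*c) = -13 + 133*c)
T(-28)/(-2187) - 49948/37165 = (-13 + 133*(-28))/(-2187) - 49948/37165 = (-13 - 3724)*(-1/2187) - 49948*1/37165 = -3737*(-1/2187) - 49948/37165 = 3737/2187 - 49948/37165 = 29649329/81279855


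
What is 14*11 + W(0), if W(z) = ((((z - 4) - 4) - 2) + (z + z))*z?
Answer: 154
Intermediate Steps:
W(z) = z*(-10 + 3*z) (W(z) = ((((-4 + z) - 4) - 2) + 2*z)*z = (((-8 + z) - 2) + 2*z)*z = ((-10 + z) + 2*z)*z = (-10 + 3*z)*z = z*(-10 + 3*z))
14*11 + W(0) = 14*11 + 0*(-10 + 3*0) = 154 + 0*(-10 + 0) = 154 + 0*(-10) = 154 + 0 = 154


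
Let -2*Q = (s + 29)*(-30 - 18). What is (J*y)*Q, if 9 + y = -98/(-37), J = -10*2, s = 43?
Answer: 8121600/37 ≈ 2.1950e+5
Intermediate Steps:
J = -20
y = -235/37 (y = -9 - 98/(-37) = -9 - 98*(-1/37) = -9 + 98/37 = -235/37 ≈ -6.3513)
Q = 1728 (Q = -(43 + 29)*(-30 - 18)/2 = -36*(-48) = -1/2*(-3456) = 1728)
(J*y)*Q = -20*(-235/37)*1728 = (4700/37)*1728 = 8121600/37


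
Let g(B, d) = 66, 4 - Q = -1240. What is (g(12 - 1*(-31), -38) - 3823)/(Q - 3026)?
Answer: 3757/1782 ≈ 2.1083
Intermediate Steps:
Q = 1244 (Q = 4 - 1*(-1240) = 4 + 1240 = 1244)
(g(12 - 1*(-31), -38) - 3823)/(Q - 3026) = (66 - 3823)/(1244 - 3026) = -3757/(-1782) = -3757*(-1/1782) = 3757/1782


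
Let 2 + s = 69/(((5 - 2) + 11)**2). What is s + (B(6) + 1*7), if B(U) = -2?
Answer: 657/196 ≈ 3.3520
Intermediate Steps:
s = -323/196 (s = -2 + 69/(((5 - 2) + 11)**2) = -2 + 69/((3 + 11)**2) = -2 + 69/(14**2) = -2 + 69/196 = -323/196 ≈ -1.6480)
s + (B(6) + 1*7) = -323/196 + (-2 + 1*7) = -323/196 + (-2 + 7) = -323/196 + 5 = 657/196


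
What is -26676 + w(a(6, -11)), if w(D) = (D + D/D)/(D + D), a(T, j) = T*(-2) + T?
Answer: -320107/12 ≈ -26676.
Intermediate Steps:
a(T, j) = -T (a(T, j) = -2*T + T = -T)
w(D) = (1 + D)/(2*D) (w(D) = (D + 1)/((2*D)) = (1 + D)*(1/(2*D)) = (1 + D)/(2*D))
-26676 + w(a(6, -11)) = -26676 + (1 - 1*6)/(2*((-1*6))) = -26676 + (½)*(1 - 6)/(-6) = -26676 + (½)*(-⅙)*(-5) = -26676 + 5/12 = -320107/12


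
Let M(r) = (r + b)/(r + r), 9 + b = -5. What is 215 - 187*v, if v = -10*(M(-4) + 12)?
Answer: 53725/2 ≈ 26863.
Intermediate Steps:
b = -14 (b = -9 - 5 = -14)
M(r) = (-14 + r)/(2*r) (M(r) = (r - 14)/(r + r) = (-14 + r)/((2*r)) = (-14 + r)*(1/(2*r)) = (-14 + r)/(2*r))
v = -285/2 (v = -10*((½)*(-14 - 4)/(-4) + 12) = -10*((½)*(-¼)*(-18) + 12) = -10*(9/4 + 12) = -10*57/4 = -285/2 ≈ -142.50)
215 - 187*v = 215 - 187*(-285/2) = 215 + 53295/2 = 53725/2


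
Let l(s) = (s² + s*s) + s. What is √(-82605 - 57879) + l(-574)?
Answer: 658378 + 2*I*√35121 ≈ 6.5838e+5 + 374.81*I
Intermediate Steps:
l(s) = s + 2*s² (l(s) = (s² + s²) + s = 2*s² + s = s + 2*s²)
√(-82605 - 57879) + l(-574) = √(-82605 - 57879) - 574*(1 + 2*(-574)) = √(-140484) - 574*(1 - 1148) = 2*I*√35121 - 574*(-1147) = 2*I*√35121 + 658378 = 658378 + 2*I*√35121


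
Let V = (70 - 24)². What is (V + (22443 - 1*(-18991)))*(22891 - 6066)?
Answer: 732728750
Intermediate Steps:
V = 2116 (V = 46² = 2116)
(V + (22443 - 1*(-18991)))*(22891 - 6066) = (2116 + (22443 - 1*(-18991)))*(22891 - 6066) = (2116 + (22443 + 18991))*16825 = (2116 + 41434)*16825 = 43550*16825 = 732728750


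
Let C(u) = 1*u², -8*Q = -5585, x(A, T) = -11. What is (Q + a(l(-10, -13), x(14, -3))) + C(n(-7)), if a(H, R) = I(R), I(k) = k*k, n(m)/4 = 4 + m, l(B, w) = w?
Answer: 7705/8 ≈ 963.13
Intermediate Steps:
n(m) = 16 + 4*m (n(m) = 4*(4 + m) = 16 + 4*m)
I(k) = k²
a(H, R) = R²
Q = 5585/8 (Q = -⅛*(-5585) = 5585/8 ≈ 698.13)
C(u) = u²
(Q + a(l(-10, -13), x(14, -3))) + C(n(-7)) = (5585/8 + (-11)²) + (16 + 4*(-7))² = (5585/8 + 121) + (16 - 28)² = 6553/8 + (-12)² = 6553/8 + 144 = 7705/8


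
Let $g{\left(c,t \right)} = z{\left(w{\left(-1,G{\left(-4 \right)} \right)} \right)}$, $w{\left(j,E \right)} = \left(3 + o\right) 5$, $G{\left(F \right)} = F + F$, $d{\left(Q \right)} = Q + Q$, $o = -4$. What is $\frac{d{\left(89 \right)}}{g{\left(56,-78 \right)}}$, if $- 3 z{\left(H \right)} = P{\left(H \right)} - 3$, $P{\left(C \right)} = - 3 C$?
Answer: $- \frac{89}{2} \approx -44.5$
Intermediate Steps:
$d{\left(Q \right)} = 2 Q$
$G{\left(F \right)} = 2 F$
$w{\left(j,E \right)} = -5$ ($w{\left(j,E \right)} = \left(3 - 4\right) 5 = \left(-1\right) 5 = -5$)
$z{\left(H \right)} = 1 + H$ ($z{\left(H \right)} = - \frac{- 3 H - 3}{3} = - \frac{-3 - 3 H}{3} = 1 + H$)
$g{\left(c,t \right)} = -4$ ($g{\left(c,t \right)} = 1 - 5 = -4$)
$\frac{d{\left(89 \right)}}{g{\left(56,-78 \right)}} = \frac{2 \cdot 89}{-4} = 178 \left(- \frac{1}{4}\right) = - \frac{89}{2}$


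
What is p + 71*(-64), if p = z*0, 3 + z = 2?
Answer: -4544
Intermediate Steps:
z = -1 (z = -3 + 2 = -1)
p = 0 (p = -1*0 = 0)
p + 71*(-64) = 0 + 71*(-64) = 0 - 4544 = -4544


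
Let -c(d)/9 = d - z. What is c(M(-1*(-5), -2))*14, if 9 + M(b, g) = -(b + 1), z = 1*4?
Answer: 2394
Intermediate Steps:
z = 4
M(b, g) = -10 - b (M(b, g) = -9 - (b + 1) = -9 - (1 + b) = -9 + (-1 - b) = -10 - b)
c(d) = 36 - 9*d (c(d) = -9*(d - 1*4) = -9*(d - 4) = -9*(-4 + d) = 36 - 9*d)
c(M(-1*(-5), -2))*14 = (36 - 9*(-10 - (-1)*(-5)))*14 = (36 - 9*(-10 - 1*5))*14 = (36 - 9*(-10 - 5))*14 = (36 - 9*(-15))*14 = (36 + 135)*14 = 171*14 = 2394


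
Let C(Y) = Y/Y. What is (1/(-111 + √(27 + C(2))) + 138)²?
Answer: 2877511720357/151117849 - 6785292*√7/151117849 ≈ 19041.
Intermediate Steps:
C(Y) = 1
(1/(-111 + √(27 + C(2))) + 138)² = (1/(-111 + √(27 + 1)) + 138)² = (1/(-111 + √28) + 138)² = (1/(-111 + 2*√7) + 138)² = (138 + 1/(-111 + 2*√7))²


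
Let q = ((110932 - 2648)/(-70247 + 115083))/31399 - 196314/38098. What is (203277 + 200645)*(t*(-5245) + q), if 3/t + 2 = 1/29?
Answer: 37421703685472170345586/11580192626911 ≈ 3.2315e+9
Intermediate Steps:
t = -29/19 (t = 3/(-2 + 1/29) = 3/(-57/29) = 3*(-29/57) = -29/19 ≈ -1.5263)
q = -3140543364628/609483822469 (q = (108284/44836)*(1/31399) - 196314*1/38098 = (108284*(1/44836))*(1/31399) - 98157/19049 = (2461/1019)*(1/31399) - 98157/19049 = 2461/31995581 - 98157/19049 = -3140543364628/609483822469 ≈ -5.1528)
(203277 + 200645)*(t*(-5245) + q) = (203277 + 200645)*(-29/19*(-5245) - 3140543364628/609483822469) = 403922*(152105/19 - 3140543364628/609483822469) = 403922*(92645866492719313/11580192626911) = 37421703685472170345586/11580192626911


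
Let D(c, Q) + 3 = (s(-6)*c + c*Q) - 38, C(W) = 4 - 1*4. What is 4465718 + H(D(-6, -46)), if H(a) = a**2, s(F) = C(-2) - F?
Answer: 4505319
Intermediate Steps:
C(W) = 0 (C(W) = 4 - 4 = 0)
s(F) = -F (s(F) = 0 - F = -F)
D(c, Q) = -41 + 6*c + Q*c (D(c, Q) = -3 + (((-1*(-6))*c + c*Q) - 38) = -3 + ((6*c + Q*c) - 38) = -3 + (-38 + 6*c + Q*c) = -41 + 6*c + Q*c)
4465718 + H(D(-6, -46)) = 4465718 + (-41 + 6*(-6) - 46*(-6))**2 = 4465718 + (-41 - 36 + 276)**2 = 4465718 + 199**2 = 4465718 + 39601 = 4505319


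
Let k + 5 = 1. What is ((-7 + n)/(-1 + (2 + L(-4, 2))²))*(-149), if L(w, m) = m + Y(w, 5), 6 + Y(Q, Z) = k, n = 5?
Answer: 298/35 ≈ 8.5143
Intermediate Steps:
k = -4 (k = -5 + 1 = -4)
Y(Q, Z) = -10 (Y(Q, Z) = -6 - 4 = -10)
L(w, m) = -10 + m (L(w, m) = m - 10 = -10 + m)
((-7 + n)/(-1 + (2 + L(-4, 2))²))*(-149) = ((-7 + 5)/(-1 + (2 + (-10 + 2))²))*(-149) = -2/(-1 + (2 - 8)²)*(-149) = -2/(-1 + (-6)²)*(-149) = -2/(-1 + 36)*(-149) = -2/35*(-149) = 298/35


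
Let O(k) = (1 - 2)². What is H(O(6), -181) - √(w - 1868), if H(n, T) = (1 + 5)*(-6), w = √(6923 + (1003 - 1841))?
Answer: -36 - I*√(1868 - √6085) ≈ -36.0 - 42.308*I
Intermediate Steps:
w = √6085 (w = √(6923 - 838) = √6085 ≈ 78.006)
O(k) = 1 (O(k) = (-1)² = 1)
H(n, T) = -36 (H(n, T) = 6*(-6) = -36)
H(O(6), -181) - √(w - 1868) = -36 - √(√6085 - 1868) = -36 - √(-1868 + √6085)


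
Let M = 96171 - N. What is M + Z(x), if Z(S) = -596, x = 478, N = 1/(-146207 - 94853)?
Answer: 23039309501/241060 ≈ 95575.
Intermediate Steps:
N = -1/241060 (N = 1/(-241060) = -1/241060 ≈ -4.1483e-6)
M = 23182981261/241060 (M = 96171 - 1*(-1/241060) = 96171 + 1/241060 = 23182981261/241060 ≈ 96171.)
M + Z(x) = 23182981261/241060 - 596 = 23039309501/241060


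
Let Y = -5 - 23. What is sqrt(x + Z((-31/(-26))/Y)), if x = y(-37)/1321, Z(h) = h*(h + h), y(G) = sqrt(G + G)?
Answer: sqrt(3353968802 + 700108864*I*sqrt(74))/961688 ≈ 0.074432 + 0.043745*I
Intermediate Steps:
Y = -28
y(G) = sqrt(2)*sqrt(G) (y(G) = sqrt(2*G) = sqrt(2)*sqrt(G))
Z(h) = 2*h**2 (Z(h) = h*(2*h) = 2*h**2)
x = I*sqrt(74)/1321 (x = (sqrt(2)*sqrt(-37))/1321 = (sqrt(2)*(I*sqrt(37)))*(1/1321) = (I*sqrt(74))*(1/1321) = I*sqrt(74)/1321 ≈ 0.006512*I)
sqrt(x + Z((-31/(-26))/Y)) = sqrt(I*sqrt(74)/1321 + 2*(-31/(-26)/(-28))**2) = sqrt(I*sqrt(74)/1321 + 2*(-31*(-1/26)*(-1/28))**2) = sqrt(I*sqrt(74)/1321 + 2*((31/26)*(-1/28))**2) = sqrt(I*sqrt(74)/1321 + 2*(-31/728)**2) = sqrt(I*sqrt(74)/1321 + 2*(961/529984)) = sqrt(I*sqrt(74)/1321 + 961/264992) = sqrt(961/264992 + I*sqrt(74)/1321)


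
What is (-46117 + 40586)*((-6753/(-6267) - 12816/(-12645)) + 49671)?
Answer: -806379742208166/2935045 ≈ -2.7474e+8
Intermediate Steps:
(-46117 + 40586)*((-6753/(-6267) - 12816/(-12645)) + 49671) = -5531*((-6753*(-1/6267) - 12816*(-1/12645)) + 49671) = -5531*((2251/2089 + 1424/1405) + 49671) = -5531*(6137391/2935045 + 49671) = -5531*145792757586/2935045 = -806379742208166/2935045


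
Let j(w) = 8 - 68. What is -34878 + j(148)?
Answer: -34938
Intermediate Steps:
j(w) = -60
-34878 + j(148) = -34878 - 60 = -34938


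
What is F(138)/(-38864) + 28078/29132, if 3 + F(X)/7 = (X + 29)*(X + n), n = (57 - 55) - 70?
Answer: -46144157/40435216 ≈ -1.1412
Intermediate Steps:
n = -68 (n = 2 - 70 = -68)
F(X) = -21 + 7*(-68 + X)*(29 + X) (F(X) = -21 + 7*((X + 29)*(X - 68)) = -21 + 7*((29 + X)*(-68 + X)) = -21 + 7*((-68 + X)*(29 + X)) = -21 + 7*(-68 + X)*(29 + X))
F(138)/(-38864) + 28078/29132 = (-13825 - 273*138 + 7*138**2)/(-38864) + 28078/29132 = (-13825 - 37674 + 7*19044)*(-1/38864) + 28078*(1/29132) = (-13825 - 37674 + 133308)*(-1/38864) + 14039/14566 = 81809*(-1/38864) + 14039/14566 = -11687/5552 + 14039/14566 = -46144157/40435216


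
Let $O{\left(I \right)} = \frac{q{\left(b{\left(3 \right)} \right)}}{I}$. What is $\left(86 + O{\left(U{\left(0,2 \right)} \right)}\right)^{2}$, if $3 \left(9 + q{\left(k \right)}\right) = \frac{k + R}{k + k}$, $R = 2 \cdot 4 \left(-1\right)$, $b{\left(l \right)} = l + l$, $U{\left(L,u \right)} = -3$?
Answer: $\frac{23107249}{2916} \approx 7924.3$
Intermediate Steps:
$b{\left(l \right)} = 2 l$
$R = -8$ ($R = 8 \left(-1\right) = -8$)
$q{\left(k \right)} = -9 + \frac{-8 + k}{6 k}$ ($q{\left(k \right)} = -9 + \frac{\left(k - 8\right) \frac{1}{k + k}}{3} = -9 + \frac{\left(-8 + k\right) \frac{1}{2 k}}{3} = -9 + \frac{\frac{1}{2} \frac{1}{k} \left(-8 + k\right)}{3} = -9 + \frac{-8 + k}{6 k}$)
$O{\left(I \right)} = - \frac{163}{18 I}$ ($O{\left(I \right)} = \frac{\frac{1}{6} \frac{1}{2 \cdot 3} \left(-8 - 53 \cdot 2 \cdot 3\right)}{I} = \frac{\frac{1}{6} \cdot \frac{1}{6} \left(-8 - 318\right)}{I} = \frac{\frac{1}{6} \cdot \frac{1}{6} \left(-326\right)}{I} = - \frac{163}{18 I}$)
$\left(86 + O{\left(U{\left(0,2 \right)} \right)}\right)^{2} = \left(86 - \frac{163}{18 \left(-3\right)}\right)^{2} = \left(86 - - \frac{163}{54}\right)^{2} = \left(86 + \frac{163}{54}\right)^{2} = \left(\frac{4807}{54}\right)^{2} = \frac{23107249}{2916}$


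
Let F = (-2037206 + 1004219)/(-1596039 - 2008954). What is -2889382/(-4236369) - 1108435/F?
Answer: -5642701888181607787/1458704701401 ≈ -3.8683e+6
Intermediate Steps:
F = 1032987/3604993 (F = -1032987/(-3604993) = -1032987*(-1/3604993) = 1032987/3604993 ≈ 0.28654)
-2889382/(-4236369) - 1108435/F = -2889382/(-4236369) - 1108435/1032987/3604993 = -2889382*(-1/4236369) - 1108435*3604993/1032987 = 2889382/4236369 - 3995900415955/1032987 = -5642701888181607787/1458704701401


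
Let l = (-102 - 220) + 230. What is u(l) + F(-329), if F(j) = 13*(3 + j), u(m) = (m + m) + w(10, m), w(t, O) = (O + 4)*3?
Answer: -4686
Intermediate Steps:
l = -92 (l = -322 + 230 = -92)
w(t, O) = 12 + 3*O (w(t, O) = (4 + O)*3 = 12 + 3*O)
u(m) = 12 + 5*m (u(m) = (m + m) + (12 + 3*m) = 2*m + (12 + 3*m) = 12 + 5*m)
F(j) = 39 + 13*j
u(l) + F(-329) = (12 + 5*(-92)) + (39 + 13*(-329)) = (12 - 460) + (39 - 4277) = -448 - 4238 = -4686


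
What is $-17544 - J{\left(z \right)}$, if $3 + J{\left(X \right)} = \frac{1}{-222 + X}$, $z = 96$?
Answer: $- \frac{2210165}{126} \approx -17541.0$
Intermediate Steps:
$J{\left(X \right)} = -3 + \frac{1}{-222 + X}$
$-17544 - J{\left(z \right)} = -17544 - \frac{667 - 288}{-222 + 96} = -17544 - \frac{667 - 288}{-126} = -17544 - \left(- \frac{1}{126}\right) 379 = -17544 - - \frac{379}{126} = -17544 + \frac{379}{126} = - \frac{2210165}{126}$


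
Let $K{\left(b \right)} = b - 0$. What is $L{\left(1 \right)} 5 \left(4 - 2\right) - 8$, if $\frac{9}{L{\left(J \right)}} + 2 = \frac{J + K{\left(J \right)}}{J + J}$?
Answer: $-98$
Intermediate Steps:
$K{\left(b \right)} = b$ ($K{\left(b \right)} = b + 0 = b$)
$L{\left(J \right)} = -9$ ($L{\left(J \right)} = \frac{9}{-2 + \frac{J + J}{J + J}} = \frac{9}{-2 + \frac{2 J}{2 J}} = \frac{9}{-2 + 2 J \frac{1}{2 J}} = \frac{9}{-2 + 1} = \frac{9}{-1} = 9 \left(-1\right) = -9$)
$L{\left(1 \right)} 5 \left(4 - 2\right) - 8 = - 9 \cdot 5 \left(4 - 2\right) - 8 = - 9 \cdot 5 \cdot 2 - 8 = \left(-9\right) 10 - 8 = -90 - 8 = -98$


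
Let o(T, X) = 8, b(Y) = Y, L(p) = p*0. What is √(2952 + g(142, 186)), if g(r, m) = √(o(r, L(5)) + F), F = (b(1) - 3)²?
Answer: √(2952 + 2*√3) ≈ 54.364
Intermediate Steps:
L(p) = 0
F = 4 (F = (1 - 3)² = (-2)² = 4)
g(r, m) = 2*√3 (g(r, m) = √(8 + 4) = √12 = 2*√3)
√(2952 + g(142, 186)) = √(2952 + 2*√3)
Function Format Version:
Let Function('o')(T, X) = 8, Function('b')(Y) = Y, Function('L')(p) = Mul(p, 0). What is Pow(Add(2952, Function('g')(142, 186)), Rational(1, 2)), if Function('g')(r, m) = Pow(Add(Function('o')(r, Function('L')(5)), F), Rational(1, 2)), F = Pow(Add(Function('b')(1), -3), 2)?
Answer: Pow(Add(2952, Mul(2, Pow(3, Rational(1, 2)))), Rational(1, 2)) ≈ 54.364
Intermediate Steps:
Function('L')(p) = 0
F = 4 (F = Pow(Add(1, -3), 2) = Pow(-2, 2) = 4)
Function('g')(r, m) = Mul(2, Pow(3, Rational(1, 2))) (Function('g')(r, m) = Pow(Add(8, 4), Rational(1, 2)) = Pow(12, Rational(1, 2)) = Mul(2, Pow(3, Rational(1, 2))))
Pow(Add(2952, Function('g')(142, 186)), Rational(1, 2)) = Pow(Add(2952, Mul(2, Pow(3, Rational(1, 2)))), Rational(1, 2))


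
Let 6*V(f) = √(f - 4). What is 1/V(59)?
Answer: 6*√55/55 ≈ 0.80904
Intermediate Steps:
V(f) = √(-4 + f)/6 (V(f) = √(f - 4)/6 = √(-4 + f)/6)
1/V(59) = 1/(√(-4 + 59)/6) = 1/(√55/6) = 6*√55/55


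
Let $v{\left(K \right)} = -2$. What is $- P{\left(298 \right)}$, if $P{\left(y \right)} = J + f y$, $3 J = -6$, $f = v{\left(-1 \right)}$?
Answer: $598$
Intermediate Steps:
$f = -2$
$J = -2$ ($J = \frac{1}{3} \left(-6\right) = -2$)
$P{\left(y \right)} = -2 - 2 y$
$- P{\left(298 \right)} = - (-2 - 596) = \left(-1\right) \left(-598\right) = 598$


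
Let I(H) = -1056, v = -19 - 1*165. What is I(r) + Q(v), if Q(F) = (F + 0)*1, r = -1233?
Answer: -1240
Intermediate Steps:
v = -184 (v = -19 - 165 = -184)
Q(F) = F (Q(F) = F*1 = F)
I(r) + Q(v) = -1056 - 184 = -1240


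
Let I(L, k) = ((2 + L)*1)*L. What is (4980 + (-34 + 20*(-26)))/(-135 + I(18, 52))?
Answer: 4426/225 ≈ 19.671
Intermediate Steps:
I(L, k) = L*(2 + L) (I(L, k) = (2 + L)*L = L*(2 + L))
(4980 + (-34 + 20*(-26)))/(-135 + I(18, 52)) = (4980 + (-34 + 20*(-26)))/(-135 + 18*(2 + 18)) = (4980 + (-34 - 520))/(-135 + 18*20) = (4980 - 554)/(-135 + 360) = 4426/225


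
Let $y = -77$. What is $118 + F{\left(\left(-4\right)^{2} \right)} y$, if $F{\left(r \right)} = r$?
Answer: $-1114$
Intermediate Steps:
$118 + F{\left(\left(-4\right)^{2} \right)} y = 118 + \left(-4\right)^{2} \left(-77\right) = 118 + 16 \left(-77\right) = 118 - 1232 = -1114$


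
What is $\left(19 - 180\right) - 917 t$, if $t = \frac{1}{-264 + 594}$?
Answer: $- \frac{54047}{330} \approx -163.78$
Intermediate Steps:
$t = \frac{1}{330} \approx 0.0030303$
$\left(19 - 180\right) - 917 t = \left(19 - 180\right) - \frac{917}{330} = -161 - \frac{917}{330} = - \frac{54047}{330}$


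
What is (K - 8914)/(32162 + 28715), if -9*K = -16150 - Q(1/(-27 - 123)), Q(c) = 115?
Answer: -63961/547893 ≈ -0.11674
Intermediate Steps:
K = 16265/9 (K = -(-16150 - 1*115)/9 = -(-16150 - 115)/9 = -1/9*(-16265) = 16265/9 ≈ 1807.2)
(K - 8914)/(32162 + 28715) = (16265/9 - 8914)/(32162 + 28715) = -63961/9/60877 = -63961/9*1/60877 = -63961/547893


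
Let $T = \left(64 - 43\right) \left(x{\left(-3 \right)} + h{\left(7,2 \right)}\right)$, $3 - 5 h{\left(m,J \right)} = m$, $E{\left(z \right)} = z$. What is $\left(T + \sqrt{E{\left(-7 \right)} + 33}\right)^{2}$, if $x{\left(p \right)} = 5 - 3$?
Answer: $\frac{16526}{25} + \frac{252 \sqrt{26}}{5} \approx 918.03$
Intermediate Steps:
$x{\left(p \right)} = 2$
$h{\left(m,J \right)} = \frac{3}{5} - \frac{m}{5}$
$T = \frac{126}{5}$ ($T = \left(64 - 43\right) \left(2 + \left(\frac{3}{5} - \frac{7}{5}\right)\right) = 21 \left(2 + \left(\frac{3}{5} - \frac{7}{5}\right)\right) = 21 \left(2 - \frac{4}{5}\right) = 21 \cdot \frac{6}{5} = \frac{126}{5} \approx 25.2$)
$\left(T + \sqrt{E{\left(-7 \right)} + 33}\right)^{2} = \left(\frac{126}{5} + \sqrt{-7 + 33}\right)^{2} = \left(\frac{126}{5} + \sqrt{26}\right)^{2}$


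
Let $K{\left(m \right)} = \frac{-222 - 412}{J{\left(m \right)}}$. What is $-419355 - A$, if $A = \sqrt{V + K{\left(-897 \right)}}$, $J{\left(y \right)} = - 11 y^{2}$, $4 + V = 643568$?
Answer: $-419355 - \frac{\sqrt{62655903770570}}{9867} \approx -4.2016 \cdot 10^{5}$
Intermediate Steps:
$V = 643564$ ($V = -4 + 643568 = 643564$)
$K{\left(m \right)} = \frac{634}{11 m^{2}}$ ($K{\left(m \right)} = \frac{-222 - 412}{\left(-11\right) m^{2}} = - 634 \left(- \frac{1}{11 m^{2}}\right) = \frac{634}{11 m^{2}}$)
$A = \frac{\sqrt{62655903770570}}{9867}$ ($A = \sqrt{643564 + \frac{634}{11 \cdot 804609}} = \sqrt{643564 + \frac{634}{11} \cdot \frac{1}{804609}} = \sqrt{643564 + \frac{634}{8850699}} = \sqrt{\frac{5695991251870}{8850699}} = \frac{\sqrt{62655903770570}}{9867} \approx 802.22$)
$-419355 - A = -419355 - \frac{\sqrt{62655903770570}}{9867}$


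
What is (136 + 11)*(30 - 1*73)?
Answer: -6321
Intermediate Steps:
(136 + 11)*(30 - 1*73) = 147*(30 - 73) = 147*(-43) = -6321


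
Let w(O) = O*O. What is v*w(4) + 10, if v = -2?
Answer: -22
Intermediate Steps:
w(O) = O²
v*w(4) + 10 = -2*4² + 10 = -2*16 + 10 = -32 + 10 = -22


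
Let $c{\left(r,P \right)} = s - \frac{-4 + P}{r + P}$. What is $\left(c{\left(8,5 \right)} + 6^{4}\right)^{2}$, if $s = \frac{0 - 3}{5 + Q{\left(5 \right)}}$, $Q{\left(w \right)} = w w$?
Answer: $\frac{28377760849}{16900} \approx 1.6792 \cdot 10^{6}$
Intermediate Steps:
$Q{\left(w \right)} = w^{2}$
$s = - \frac{1}{10}$ ($s = \frac{0 - 3}{5 + 5^{2}} = - \frac{3}{5 + 25} = - \frac{3}{30} = \left(-3\right) \frac{1}{30} = - \frac{1}{10} \approx -0.1$)
$c{\left(r,P \right)} = - \frac{1}{10} - \frac{-4 + P}{P + r}$ ($c{\left(r,P \right)} = - \frac{1}{10} - \frac{-4 + P}{r + P} = - \frac{1}{10} - \frac{-4 + P}{P + r}$)
$\left(c{\left(8,5 \right)} + 6^{4}\right)^{2} = \left(\frac{40 - 8 - 55}{10 \left(5 + 8\right)} + 6^{4}\right)^{2} = \left(\frac{40 - 8 - 55}{10 \cdot 13} + 1296\right)^{2} = \left(\frac{1}{10} \cdot \frac{1}{13} \left(-23\right) + 1296\right)^{2} = \left(- \frac{23}{130} + 1296\right)^{2} = \left(\frac{168457}{130}\right)^{2} = \frac{28377760849}{16900}$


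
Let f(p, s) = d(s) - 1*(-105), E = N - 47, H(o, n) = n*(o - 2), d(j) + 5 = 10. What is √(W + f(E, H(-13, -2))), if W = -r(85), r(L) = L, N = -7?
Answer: 5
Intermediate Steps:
d(j) = 5 (d(j) = -5 + 10 = 5)
H(o, n) = n*(-2 + o)
E = -54 (E = -7 - 47 = -54)
W = -85 (W = -1*85 = -85)
f(p, s) = 110 (f(p, s) = 5 - 1*(-105) = 5 + 105 = 110)
√(W + f(E, H(-13, -2))) = √(-85 + 110) = √25 = 5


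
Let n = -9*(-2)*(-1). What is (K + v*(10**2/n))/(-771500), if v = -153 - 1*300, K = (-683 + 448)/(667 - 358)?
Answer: -155483/47678700 ≈ -0.0032611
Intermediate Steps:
K = -235/309 ≈ -0.76052
v = -453 (v = -153 - 300 = -453)
n = -18 (n = 18*(-1) = -18)
(K + v*(10**2/n))/(-771500) = (-235/309 - 453*10**2/(-18))/(-771500) = (-235/309 - 45300*(-1)/18)*(-1/771500) = (-235/309 - 453*(-50/9))*(-1/771500) = (-235/309 + 7550/3)*(-1/771500) = (777415/309)*(-1/771500) = -155483/47678700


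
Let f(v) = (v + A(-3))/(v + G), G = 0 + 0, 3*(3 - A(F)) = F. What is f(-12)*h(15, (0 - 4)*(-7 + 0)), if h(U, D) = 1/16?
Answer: 1/24 ≈ 0.041667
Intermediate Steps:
A(F) = 3 - F/3
G = 0
f(v) = (4 + v)/v (f(v) = (v + (3 - ⅓*(-3)))/(v + 0) = (v + (3 + 1))/v = (v + 4)/v = (4 + v)/v)
h(U, D) = 1/16
f(-12)*h(15, (0 - 4)*(-7 + 0)) = ((4 - 12)/(-12))*(1/16) = -1/12*(-8)*(1/16) = (⅔)*(1/16) = 1/24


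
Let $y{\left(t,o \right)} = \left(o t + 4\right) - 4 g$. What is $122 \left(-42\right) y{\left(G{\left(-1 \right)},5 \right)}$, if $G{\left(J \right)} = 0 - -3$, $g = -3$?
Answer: $-158844$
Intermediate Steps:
$G{\left(J \right)} = 3$ ($G{\left(J \right)} = 0 + 3 = 3$)
$y{\left(t,o \right)} = 16 + o t$ ($y{\left(t,o \right)} = \left(o t + 4\right) - -12 = \left(4 + o t\right) + 12 = 16 + o t$)
$122 \left(-42\right) y{\left(G{\left(-1 \right)},5 \right)} = 122 \left(-42\right) \left(16 + 5 \cdot 3\right) = - 5124 \left(16 + 15\right) = \left(-5124\right) 31 = -158844$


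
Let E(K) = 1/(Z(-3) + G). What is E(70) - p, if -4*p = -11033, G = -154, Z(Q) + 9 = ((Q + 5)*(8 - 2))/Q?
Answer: -1842515/668 ≈ -2758.3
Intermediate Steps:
Z(Q) = -9 + (30 + 6*Q)/Q (Z(Q) = -9 + ((Q + 5)*(8 - 2))/Q = -9 + ((5 + Q)*6)/Q = -9 + (30 + 6*Q)/Q)
p = 11033/4 (p = -¼*(-11033) = 11033/4 ≈ 2758.3)
E(K) = -1/167 (E(K) = 1/((-3 + 30/(-3)) - 154) = 1/((-3 + 30*(-⅓)) - 154) = 1/((-3 - 10) - 154) = 1/(-13 - 154) = 1/(-167) = -1/167)
E(70) - p = -1/167 - 1*11033/4 = -1/167 - 11033/4 = -1842515/668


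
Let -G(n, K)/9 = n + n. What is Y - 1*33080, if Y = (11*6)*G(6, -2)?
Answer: -40208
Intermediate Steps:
G(n, K) = -18*n (G(n, K) = -9*(n + n) = -18*n)
Y = -7128 (Y = (11*6)*(-18*6) = 66*(-108) = -7128)
Y - 1*33080 = -7128 - 1*33080 = -7128 - 33080 = -40208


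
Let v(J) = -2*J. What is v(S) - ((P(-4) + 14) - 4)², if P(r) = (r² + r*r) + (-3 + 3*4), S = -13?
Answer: -2575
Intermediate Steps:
P(r) = 9 + 2*r² (P(r) = (r² + r²) + (-3 + 12) = 2*r² + 9 = 9 + 2*r²)
v(S) - ((P(-4) + 14) - 4)² = -2*(-13) - (((9 + 2*(-4)²) + 14) - 4)² = 26 - (((9 + 2*16) + 14) - 4)² = 26 - (((9 + 32) + 14) - 4)² = 26 - ((41 + 14) - 4)² = 26 - (55 - 4)² = 26 - 1*51² = 26 - 1*2601 = 26 - 2601 = -2575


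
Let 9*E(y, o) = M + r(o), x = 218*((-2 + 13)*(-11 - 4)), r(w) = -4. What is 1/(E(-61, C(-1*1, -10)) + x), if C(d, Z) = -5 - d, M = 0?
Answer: -9/323734 ≈ -2.7801e-5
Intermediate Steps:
x = -35970 (x = 218*(11*(-15)) = 218*(-165) = -35970)
E(y, o) = -4/9 (E(y, o) = (0 - 4)/9 = (⅑)*(-4) = -4/9)
1/(E(-61, C(-1*1, -10)) + x) = 1/(-4/9 - 35970) = 1/(-323734/9) = -9/323734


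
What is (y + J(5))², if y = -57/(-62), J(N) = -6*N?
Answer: 3250809/3844 ≈ 845.68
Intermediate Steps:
y = 57/62 (y = -57*(-1/62) = 57/62 ≈ 0.91935)
(y + J(5))² = (57/62 - 6*5)² = (57/62 - 30)² = (-1803/62)² = 3250809/3844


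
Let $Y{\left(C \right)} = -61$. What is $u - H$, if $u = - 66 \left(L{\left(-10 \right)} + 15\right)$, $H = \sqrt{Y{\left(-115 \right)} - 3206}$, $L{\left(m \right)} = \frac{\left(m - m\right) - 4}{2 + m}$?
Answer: $-1023 - 33 i \sqrt{3} \approx -1023.0 - 57.158 i$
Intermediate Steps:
$L{\left(m \right)} = - \frac{4}{2 + m}$ ($L{\left(m \right)} = \frac{0 - 4}{2 + m} = - \frac{4}{2 + m}$)
$H = 33 i \sqrt{3}$ ($H = \sqrt{-61 - 3206} = \sqrt{-3267} = 33 i \sqrt{3} \approx 57.158 i$)
$u = -1023$ ($u = - 66 \left(- \frac{4}{2 - 10} + 15\right) = - 66 \left(- \frac{4}{-8} + 15\right) = - 66 \left(\left(-4\right) \left(- \frac{1}{8}\right) + 15\right) = - 66 \left(\frac{1}{2} + 15\right) = \left(-66\right) \frac{31}{2} = -1023$)
$u - H = -1023 - 33 i \sqrt{3}$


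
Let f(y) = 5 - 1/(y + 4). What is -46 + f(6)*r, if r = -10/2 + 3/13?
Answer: -4509/65 ≈ -69.369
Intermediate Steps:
f(y) = 5 - 1/(4 + y)
r = -62/13 (r = -10*1/2 + 3*(1/13) = -5 + 3/13 = -62/13 ≈ -4.7692)
-46 + f(6)*r = -46 + ((19 + 5*6)/(4 + 6))*(-62/13) = -46 + ((19 + 30)/10)*(-62/13) = -46 + ((1/10)*49)*(-62/13) = -46 + (49/10)*(-62/13) = -46 - 1519/65 = -4509/65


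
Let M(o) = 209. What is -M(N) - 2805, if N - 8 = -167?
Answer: -3014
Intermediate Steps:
N = -159 (N = 8 - 167 = -159)
-M(N) - 2805 = -1*209 - 2805 = -209 - 2805 = -3014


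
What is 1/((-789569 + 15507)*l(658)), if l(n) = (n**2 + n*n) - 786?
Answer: -1/669673546804 ≈ -1.4933e-12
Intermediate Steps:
l(n) = -786 + 2*n**2 (l(n) = (n**2 + n**2) - 786 = 2*n**2 - 786 = -786 + 2*n**2)
1/((-789569 + 15507)*l(658)) = 1/((-789569 + 15507)*(-786 + 2*658**2)) = 1/((-774062)*(-786 + 2*432964)) = -1/(774062*(-786 + 865928)) = -1/774062/865142 = -1/774062*1/865142 = -1/669673546804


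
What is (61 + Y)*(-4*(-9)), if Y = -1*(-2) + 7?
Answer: 2520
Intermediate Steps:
Y = 9 (Y = 2 + 7 = 9)
(61 + Y)*(-4*(-9)) = (61 + 9)*(-4*(-9)) = 70*36 = 2520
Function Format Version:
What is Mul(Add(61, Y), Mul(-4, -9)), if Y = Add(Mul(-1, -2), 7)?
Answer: 2520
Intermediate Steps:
Y = 9 (Y = Add(2, 7) = 9)
Mul(Add(61, Y), Mul(-4, -9)) = Mul(Add(61, 9), Mul(-4, -9)) = Mul(70, 36) = 2520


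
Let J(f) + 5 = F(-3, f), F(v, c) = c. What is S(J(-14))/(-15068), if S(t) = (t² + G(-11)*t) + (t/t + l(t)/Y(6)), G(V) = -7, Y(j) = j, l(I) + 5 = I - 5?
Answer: -2941/90408 ≈ -0.032530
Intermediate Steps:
l(I) = -10 + I (l(I) = -5 + (I - 5) = -5 + (-5 + I) = -10 + I)
J(f) = -5 + f
S(t) = -⅔ + t² - 41*t/6 (S(t) = (t² - 7*t) + (t/t + (-10 + t)/6) = (t² - 7*t) + (1 + (-10 + t)*(⅙)) = (t² - 7*t) + (1 + (-5/3 + t/6)) = (t² - 7*t) + (-⅔ + t/6) = -⅔ + t² - 41*t/6)
S(J(-14))/(-15068) = (-⅔ + (-5 - 14)² - 41*(-5 - 14)/6)/(-15068) = (-⅔ + (-19)² - 41/6*(-19))*(-1/15068) = (-⅔ + 361 + 779/6)*(-1/15068) = (2941/6)*(-1/15068) = -2941/90408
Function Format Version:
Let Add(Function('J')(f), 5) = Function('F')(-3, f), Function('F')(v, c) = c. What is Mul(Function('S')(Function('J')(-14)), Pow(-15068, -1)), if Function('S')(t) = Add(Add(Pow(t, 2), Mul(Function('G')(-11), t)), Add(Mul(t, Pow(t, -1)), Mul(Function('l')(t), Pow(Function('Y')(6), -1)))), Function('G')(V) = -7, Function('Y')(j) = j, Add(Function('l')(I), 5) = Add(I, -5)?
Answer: Rational(-2941, 90408) ≈ -0.032530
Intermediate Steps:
Function('l')(I) = Add(-10, I) (Function('l')(I) = Add(-5, Add(I, -5)) = Add(-5, Add(-5, I)) = Add(-10, I))
Function('J')(f) = Add(-5, f)
Function('S')(t) = Add(Rational(-2, 3), Pow(t, 2), Mul(Rational(-41, 6), t)) (Function('S')(t) = Add(Add(Pow(t, 2), Mul(-7, t)), Add(Mul(t, Pow(t, -1)), Mul(Add(-10, t), Pow(6, -1)))) = Add(Add(Pow(t, 2), Mul(-7, t)), Add(1, Mul(Add(-10, t), Rational(1, 6)))) = Add(Add(Pow(t, 2), Mul(-7, t)), Add(1, Add(Rational(-5, 3), Mul(Rational(1, 6), t)))) = Add(Add(Pow(t, 2), Mul(-7, t)), Add(Rational(-2, 3), Mul(Rational(1, 6), t))) = Add(Rational(-2, 3), Pow(t, 2), Mul(Rational(-41, 6), t)))
Mul(Function('S')(Function('J')(-14)), Pow(-15068, -1)) = Mul(Add(Rational(-2, 3), Pow(Add(-5, -14), 2), Mul(Rational(-41, 6), Add(-5, -14))), Pow(-15068, -1)) = Mul(Add(Rational(-2, 3), Pow(-19, 2), Mul(Rational(-41, 6), -19)), Rational(-1, 15068)) = Mul(Add(Rational(-2, 3), 361, Rational(779, 6)), Rational(-1, 15068)) = Mul(Rational(2941, 6), Rational(-1, 15068)) = Rational(-2941, 90408)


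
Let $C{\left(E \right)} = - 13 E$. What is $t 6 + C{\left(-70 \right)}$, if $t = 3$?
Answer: $928$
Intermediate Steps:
$t 6 + C{\left(-70 \right)} = 3 \cdot 6 - -910 = 18 + 910 = 928$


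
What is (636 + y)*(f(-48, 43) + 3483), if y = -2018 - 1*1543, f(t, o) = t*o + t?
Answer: -4010175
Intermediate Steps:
f(t, o) = t + o*t (f(t, o) = o*t + t = t + o*t)
y = -3561 (y = -2018 - 1543 = -3561)
(636 + y)*(f(-48, 43) + 3483) = (636 - 3561)*(-48*(1 + 43) + 3483) = -2925*(-48*44 + 3483) = -2925*(-2112 + 3483) = -2925*1371 = -4010175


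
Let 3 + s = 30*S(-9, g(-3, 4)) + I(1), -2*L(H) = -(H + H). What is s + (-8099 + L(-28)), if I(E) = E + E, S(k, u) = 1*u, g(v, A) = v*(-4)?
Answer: -7768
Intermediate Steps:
L(H) = H (L(H) = -(-1)*(H + H)/2 = -(-1)*2*H/2 = -(-1)*H = H)
g(v, A) = -4*v
S(k, u) = u
I(E) = 2*E
s = 359 (s = -3 + (30*(-4*(-3)) + 2*1) = -3 + (30*12 + 2) = -3 + (360 + 2) = -3 + 362 = 359)
s + (-8099 + L(-28)) = 359 + (-8099 - 28) = 359 - 8127 = -7768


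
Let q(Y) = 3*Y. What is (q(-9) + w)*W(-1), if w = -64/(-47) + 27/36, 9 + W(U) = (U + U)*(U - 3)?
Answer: 4679/188 ≈ 24.888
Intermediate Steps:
W(U) = -9 + 2*U*(-3 + U) (W(U) = -9 + (U + U)*(U - 3) = -9 + (2*U)*(-3 + U) = -9 + 2*U*(-3 + U))
w = 397/188 (w = -64*(-1/47) + 27*(1/36) = 64/47 + ¾ = 397/188 ≈ 2.1117)
(q(-9) + w)*W(-1) = (3*(-9) + 397/188)*(-9 - 6*(-1) + 2*(-1)²) = (-27 + 397/188)*(-9 + 6 + 2*1) = -4679*(-9 + 6 + 2)/188 = -4679/188*(-1) = 4679/188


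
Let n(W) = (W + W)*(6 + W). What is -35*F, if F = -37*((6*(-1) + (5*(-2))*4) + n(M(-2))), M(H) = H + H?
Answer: -80290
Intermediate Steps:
M(H) = 2*H
n(W) = 2*W*(6 + W) (n(W) = (2*W)*(6 + W) = 2*W*(6 + W))
F = 2294 (F = -37*((6*(-1) + (5*(-2))*4) + 2*(2*(-2))*(6 + 2*(-2))) = -37*((-6 - 10*4) + 2*(-4)*(6 - 4)) = -37*((-6 - 40) + 2*(-4)*2) = -37*(-46 - 16) = -37*(-62) = 2294)
-35*F = -35*2294 = -80290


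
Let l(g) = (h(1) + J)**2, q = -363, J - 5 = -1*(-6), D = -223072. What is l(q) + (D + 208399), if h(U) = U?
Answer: -14529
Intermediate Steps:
J = 11 (J = 5 - 1*(-6) = 5 + 6 = 11)
l(g) = 144 (l(g) = (1 + 11)**2 = 12**2 = 144)
l(q) + (D + 208399) = 144 + (-223072 + 208399) = 144 - 14673 = -14529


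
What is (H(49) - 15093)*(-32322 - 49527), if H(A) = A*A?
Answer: 1038827508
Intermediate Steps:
H(A) = A²
(H(49) - 15093)*(-32322 - 49527) = (49² - 15093)*(-32322 - 49527) = (2401 - 15093)*(-81849) = -12692*(-81849) = 1038827508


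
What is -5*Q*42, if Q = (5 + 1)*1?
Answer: -1260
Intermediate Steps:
Q = 6 (Q = 6*1 = 6)
-5*Q*42 = -5*6*42 = -30*42 = -1260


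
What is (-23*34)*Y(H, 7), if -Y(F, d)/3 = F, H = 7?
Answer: 16422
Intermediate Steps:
Y(F, d) = -3*F
(-23*34)*Y(H, 7) = (-23*34)*(-3*7) = -782*(-21) = 16422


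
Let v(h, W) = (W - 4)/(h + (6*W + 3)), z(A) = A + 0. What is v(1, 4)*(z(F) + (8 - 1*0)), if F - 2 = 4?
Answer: 0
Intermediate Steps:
F = 6 (F = 2 + 4 = 6)
z(A) = A
v(h, W) = (-4 + W)/(3 + h + 6*W) (v(h, W) = (-4 + W)/(h + (3 + 6*W)) = (-4 + W)/(3 + h + 6*W))
v(1, 4)*(z(F) + (8 - 1*0)) = ((-4 + 4)/(3 + 1 + 6*4))*(6 + (8 - 1*0)) = (0/(3 + 1 + 24))*(6 + (8 + 0)) = (0/28)*(6 + 8) = ((1/28)*0)*14 = 0*14 = 0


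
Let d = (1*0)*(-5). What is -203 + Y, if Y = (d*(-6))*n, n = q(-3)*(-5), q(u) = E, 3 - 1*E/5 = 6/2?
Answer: -203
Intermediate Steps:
E = 0 (E = 15 - 30/2 = 15 - 5*3 = 15 - 15 = 0)
d = 0 (d = 0*(-5) = 0)
q(u) = 0
n = 0 (n = 0*(-5) = 0)
Y = 0 (Y = (0*(-6))*0 = 0*0 = 0)
-203 + Y = -203 + 0 = -203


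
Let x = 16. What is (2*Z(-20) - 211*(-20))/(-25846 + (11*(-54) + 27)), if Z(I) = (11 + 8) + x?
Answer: -4290/26413 ≈ -0.16242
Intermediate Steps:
Z(I) = 35 (Z(I) = (11 + 8) + 16 = 19 + 16 = 35)
(2*Z(-20) - 211*(-20))/(-25846 + (11*(-54) + 27)) = (2*35 - 211*(-20))/(-25846 + (11*(-54) + 27)) = (70 + 4220)/(-25846 + (-594 + 27)) = 4290/(-25846 - 567) = 4290/(-26413) = 4290*(-1/26413) = -4290/26413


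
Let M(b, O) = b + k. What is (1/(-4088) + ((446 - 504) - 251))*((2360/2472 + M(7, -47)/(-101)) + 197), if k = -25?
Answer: -3905495905645/63791196 ≈ -61223.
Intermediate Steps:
M(b, O) = -25 + b (M(b, O) = b - 25 = -25 + b)
(1/(-4088) + ((446 - 504) - 251))*((2360/2472 + M(7, -47)/(-101)) + 197) = (1/(-4088) + ((446 - 504) - 251))*((2360/2472 + (-25 + 7)/(-101)) + 197) = (-1/4088 + (-58 - 251))*((2360*(1/2472) - 18*(-1/101)) + 197) = (-1/4088 - 309)*((295/309 + 18/101) + 197) = -1263193*(35357/31209 + 197)/4088 = -1263193/4088*6183530/31209 = -3905495905645/63791196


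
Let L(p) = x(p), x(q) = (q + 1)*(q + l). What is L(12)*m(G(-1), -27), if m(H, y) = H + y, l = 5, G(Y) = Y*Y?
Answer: -5746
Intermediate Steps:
G(Y) = Y²
x(q) = (1 + q)*(5 + q) (x(q) = (q + 1)*(q + 5) = (1 + q)*(5 + q))
L(p) = 5 + p² + 6*p
L(12)*m(G(-1), -27) = (5 + 12² + 6*12)*((-1)² - 27) = (5 + 144 + 72)*(1 - 27) = 221*(-26) = -5746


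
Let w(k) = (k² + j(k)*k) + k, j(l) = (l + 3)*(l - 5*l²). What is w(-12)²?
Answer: 6228997776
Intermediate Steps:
j(l) = (3 + l)*(l - 5*l²)
w(k) = k + k² + k²*(3 - 14*k - 5*k²) (w(k) = (k² + (k*(3 - 14*k - 5*k²))*k) + k = (k² + k²*(3 - 14*k - 5*k²)) + k = k + k² + k²*(3 - 14*k - 5*k²))
w(-12)² = (-12*(1 - 12 - 1*(-12)*(-3 + 5*(-12)² + 14*(-12))))² = (-12*(1 - 12 - 1*(-12)*(-3 + 5*144 - 168)))² = (-12*(1 - 12 - 1*(-12)*(-3 + 720 - 168)))² = (-12*(1 - 12 - 1*(-12)*549))² = (-12*(1 - 12 + 6588))² = (-12*6577)² = (-78924)² = 6228997776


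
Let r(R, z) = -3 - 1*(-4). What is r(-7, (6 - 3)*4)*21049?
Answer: 21049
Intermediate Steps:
r(R, z) = 1 (r(R, z) = -3 + 4 = 1)
r(-7, (6 - 3)*4)*21049 = 1*21049 = 21049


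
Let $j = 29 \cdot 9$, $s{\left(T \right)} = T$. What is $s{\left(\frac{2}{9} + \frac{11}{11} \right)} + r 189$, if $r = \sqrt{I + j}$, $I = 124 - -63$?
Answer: $\frac{11}{9} + 1512 \sqrt{7} \approx 4001.6$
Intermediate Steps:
$I = 187$ ($I = 124 + 63 = 187$)
$j = 261$
$r = 8 \sqrt{7}$ ($r = \sqrt{187 + 261} = \sqrt{448} = 8 \sqrt{7} \approx 21.166$)
$s{\left(\frac{2}{9} + \frac{11}{11} \right)} + r 189 = \left(\frac{2}{9} + \frac{11}{11}\right) + 8 \sqrt{7} \cdot 189 = \left(2 \cdot \frac{1}{9} + 11 \cdot \frac{1}{11}\right) + 1512 \sqrt{7} = \left(\frac{2}{9} + 1\right) + 1512 \sqrt{7} = \frac{11}{9} + 1512 \sqrt{7}$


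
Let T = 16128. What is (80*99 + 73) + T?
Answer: 24121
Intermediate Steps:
(80*99 + 73) + T = (80*99 + 73) + 16128 = (7920 + 73) + 16128 = 7993 + 16128 = 24121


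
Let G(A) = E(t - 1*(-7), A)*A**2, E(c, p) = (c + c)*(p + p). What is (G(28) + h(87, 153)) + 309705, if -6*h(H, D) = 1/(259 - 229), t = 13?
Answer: 371855699/180 ≈ 2.0659e+6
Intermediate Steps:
h(H, D) = -1/180 (h(H, D) = -1/(6*(259 - 229)) = -1/6/30 = -1/6*1/30 = -1/180)
E(c, p) = 4*c*p (E(c, p) = (2*c)*(2*p) = 4*c*p)
G(A) = 80*A**3 (G(A) = (4*(13 - 1*(-7))*A)*A**2 = (4*(13 + 7)*A)*A**2 = (4*20*A)*A**2 = (80*A)*A**2 = 80*A**3)
(G(28) + h(87, 153)) + 309705 = (80*28**3 - 1/180) + 309705 = (80*21952 - 1/180) + 309705 = (1756160 - 1/180) + 309705 = 316108799/180 + 309705 = 371855699/180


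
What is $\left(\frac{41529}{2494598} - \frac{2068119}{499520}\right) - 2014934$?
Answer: $- \frac{1255408802745109861}{623050796480} \approx -2.0149 \cdot 10^{6}$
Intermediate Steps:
$\left(\frac{41529}{2494598} - \frac{2068119}{499520}\right) - 2014934 = - \frac{2569190477541}{623050796480} - 2014934 = - \frac{1255408802745109861}{623050796480}$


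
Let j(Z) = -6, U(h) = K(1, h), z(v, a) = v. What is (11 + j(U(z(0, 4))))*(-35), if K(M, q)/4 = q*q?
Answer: -175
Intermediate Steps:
K(M, q) = 4*q**2 (K(M, q) = 4*(q*q) = 4*q**2)
U(h) = 4*h**2
(11 + j(U(z(0, 4))))*(-35) = (11 - 6)*(-35) = 5*(-35) = -175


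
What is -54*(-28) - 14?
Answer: 1498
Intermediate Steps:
-54*(-28) - 14 = 1512 - 14 = 1498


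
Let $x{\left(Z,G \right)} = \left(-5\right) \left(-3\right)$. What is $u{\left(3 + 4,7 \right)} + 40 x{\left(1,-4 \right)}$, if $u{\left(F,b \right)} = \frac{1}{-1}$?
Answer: $599$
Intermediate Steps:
$u{\left(F,b \right)} = -1$
$x{\left(Z,G \right)} = 15$
$u{\left(3 + 4,7 \right)} + 40 x{\left(1,-4 \right)} = -1 + 40 \cdot 15 = -1 + 600 = 599$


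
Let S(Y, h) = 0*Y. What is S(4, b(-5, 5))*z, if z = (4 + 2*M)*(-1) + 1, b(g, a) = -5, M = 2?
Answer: 0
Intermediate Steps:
S(Y, h) = 0
z = -7 (z = (4 + 2*2)*(-1) + 1 = (4 + 4)*(-1) + 1 = 8*(-1) + 1 = -8 + 1 = -7)
S(4, b(-5, 5))*z = 0*(-7) = 0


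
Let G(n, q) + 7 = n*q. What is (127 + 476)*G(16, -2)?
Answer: -23517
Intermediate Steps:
G(n, q) = -7 + n*q
(127 + 476)*G(16, -2) = (127 + 476)*(-7 + 16*(-2)) = 603*(-7 - 32) = 603*(-39) = -23517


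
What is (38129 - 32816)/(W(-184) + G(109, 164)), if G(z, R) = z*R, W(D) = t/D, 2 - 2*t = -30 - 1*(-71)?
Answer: 177744/598037 ≈ 0.29721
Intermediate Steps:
t = -39/2 (t = 1 - (-30 - 1*(-71))/2 = 1 - (-30 + 71)/2 = 1 - 1/2*41 = 1 - 41/2 = -39/2 ≈ -19.500)
W(D) = -39/(2*D)
G(z, R) = R*z
(38129 - 32816)/(W(-184) + G(109, 164)) = (38129 - 32816)/(-39/2/(-184) + 164*109) = 5313/(-39/2*(-1/184) + 17876) = 5313/(39/368 + 17876) = 5313/(6578407/368) = 5313*(368/6578407) = 177744/598037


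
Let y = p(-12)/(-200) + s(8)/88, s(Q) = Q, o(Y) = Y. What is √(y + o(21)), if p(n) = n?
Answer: √255926/110 ≈ 4.5990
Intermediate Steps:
y = 83/550 (y = -12/(-200) + 8/88 = -12*(-1/200) + 8*(1/88) = 3/50 + 1/11 = 83/550 ≈ 0.15091)
√(y + o(21)) = √(83/550 + 21) = √(11633/550) = √255926/110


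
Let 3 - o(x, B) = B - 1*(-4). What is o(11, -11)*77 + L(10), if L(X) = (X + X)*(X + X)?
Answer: 1170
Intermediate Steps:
L(X) = 4*X**2 (L(X) = (2*X)*(2*X) = 4*X**2)
o(x, B) = -1 - B (o(x, B) = 3 - (B - 1*(-4)) = 3 - (B + 4) = 3 - (4 + B) = 3 + (-4 - B) = -1 - B)
o(11, -11)*77 + L(10) = (-1 - 1*(-11))*77 + 4*10**2 = (-1 + 11)*77 + 4*100 = 10*77 + 400 = 770 + 400 = 1170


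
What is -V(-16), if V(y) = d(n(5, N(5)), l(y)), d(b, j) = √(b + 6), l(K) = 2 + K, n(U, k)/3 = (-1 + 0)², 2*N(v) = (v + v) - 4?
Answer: -3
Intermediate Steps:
N(v) = -2 + v (N(v) = ((v + v) - 4)/2 = (2*v - 4)/2 = (-4 + 2*v)/2 = -2 + v)
n(U, k) = 3 (n(U, k) = 3*(-1 + 0)² = 3*(-1)² = 3*1 = 3)
d(b, j) = √(6 + b)
V(y) = 3 (V(y) = √(6 + 3) = √9 = 3)
-V(-16) = -1*3 = -3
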